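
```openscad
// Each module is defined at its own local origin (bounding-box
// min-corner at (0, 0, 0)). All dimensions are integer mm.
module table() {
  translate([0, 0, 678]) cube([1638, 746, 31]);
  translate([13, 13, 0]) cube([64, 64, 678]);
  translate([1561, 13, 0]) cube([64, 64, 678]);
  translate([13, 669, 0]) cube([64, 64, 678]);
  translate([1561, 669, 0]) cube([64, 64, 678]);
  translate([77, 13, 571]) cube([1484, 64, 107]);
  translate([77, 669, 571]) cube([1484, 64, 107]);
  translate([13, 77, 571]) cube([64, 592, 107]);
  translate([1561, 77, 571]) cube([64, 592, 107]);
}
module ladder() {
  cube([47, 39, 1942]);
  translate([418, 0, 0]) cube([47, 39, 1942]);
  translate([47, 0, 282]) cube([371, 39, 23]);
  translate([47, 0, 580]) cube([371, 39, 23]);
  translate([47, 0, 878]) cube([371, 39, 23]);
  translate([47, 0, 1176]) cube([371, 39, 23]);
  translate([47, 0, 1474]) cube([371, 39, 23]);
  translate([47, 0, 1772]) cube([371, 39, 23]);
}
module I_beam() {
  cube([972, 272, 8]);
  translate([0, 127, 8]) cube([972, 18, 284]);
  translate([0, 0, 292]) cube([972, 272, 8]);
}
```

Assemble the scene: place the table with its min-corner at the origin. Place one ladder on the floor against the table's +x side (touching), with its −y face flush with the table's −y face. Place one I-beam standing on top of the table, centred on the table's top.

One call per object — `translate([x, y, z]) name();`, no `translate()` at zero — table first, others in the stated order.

table();
translate([1638, 0, 0]) ladder();
translate([333, 237, 709]) I_beam();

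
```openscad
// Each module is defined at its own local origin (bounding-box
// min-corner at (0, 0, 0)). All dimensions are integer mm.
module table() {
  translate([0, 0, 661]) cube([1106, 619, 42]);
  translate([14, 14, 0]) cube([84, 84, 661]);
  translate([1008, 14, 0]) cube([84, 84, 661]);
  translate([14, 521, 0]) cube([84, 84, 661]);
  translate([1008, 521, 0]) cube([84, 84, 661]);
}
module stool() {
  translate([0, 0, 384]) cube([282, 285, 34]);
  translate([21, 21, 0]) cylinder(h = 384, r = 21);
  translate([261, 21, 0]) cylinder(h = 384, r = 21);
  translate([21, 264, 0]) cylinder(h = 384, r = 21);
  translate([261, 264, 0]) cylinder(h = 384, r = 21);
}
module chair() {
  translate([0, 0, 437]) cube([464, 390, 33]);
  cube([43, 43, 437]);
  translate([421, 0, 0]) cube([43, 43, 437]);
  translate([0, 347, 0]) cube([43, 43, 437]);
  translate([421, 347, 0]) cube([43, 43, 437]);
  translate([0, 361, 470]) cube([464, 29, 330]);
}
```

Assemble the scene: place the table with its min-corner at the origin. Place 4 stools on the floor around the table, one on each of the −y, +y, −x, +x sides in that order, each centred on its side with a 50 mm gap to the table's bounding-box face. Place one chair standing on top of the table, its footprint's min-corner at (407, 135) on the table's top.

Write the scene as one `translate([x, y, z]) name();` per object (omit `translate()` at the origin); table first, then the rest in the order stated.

table();
translate([412, -335, 0]) stool();
translate([412, 669, 0]) stool();
translate([-332, 167, 0]) stool();
translate([1156, 167, 0]) stool();
translate([407, 135, 703]) chair();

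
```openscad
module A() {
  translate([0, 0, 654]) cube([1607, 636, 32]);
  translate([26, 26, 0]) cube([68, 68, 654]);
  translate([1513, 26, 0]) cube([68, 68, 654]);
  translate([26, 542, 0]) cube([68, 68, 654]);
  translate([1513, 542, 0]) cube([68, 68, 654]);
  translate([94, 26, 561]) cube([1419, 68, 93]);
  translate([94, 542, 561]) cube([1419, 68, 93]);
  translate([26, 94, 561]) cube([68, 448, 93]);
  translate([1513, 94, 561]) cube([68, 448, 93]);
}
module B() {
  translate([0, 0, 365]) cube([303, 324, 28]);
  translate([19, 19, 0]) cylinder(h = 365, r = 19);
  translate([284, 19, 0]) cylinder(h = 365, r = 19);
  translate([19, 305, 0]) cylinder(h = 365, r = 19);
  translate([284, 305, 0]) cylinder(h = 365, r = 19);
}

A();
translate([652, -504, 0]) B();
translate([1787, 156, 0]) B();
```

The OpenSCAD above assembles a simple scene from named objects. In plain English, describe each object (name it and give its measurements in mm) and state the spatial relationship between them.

A is a rectangular dining table. The top is 1607×636×32 mm with its upper surface at z = 686 mm. It stands on four 68×68 mm square legs, each inset 26 mm from the nearest pair of top edges, running from the floor to the underside of the top. Four apron rails, 68 mm thick and 93 mm tall, run between adjacent legs with their top edges flush with the underside of the top and their outer faces flush with the legs' outer faces.

B is a four-legged stool. The seat is a 303×324×28 mm slab whose top surface is at z = 393 mm; four round legs, each 38 mm in diameter, run from the floor (z = 0) to the underside of the seat, each leg's axis is inset half a diameter from the nearest pair of seat edges (so the leg's bounding box is flush with the corner).

Two stools sit around the table at the −y, +x sides.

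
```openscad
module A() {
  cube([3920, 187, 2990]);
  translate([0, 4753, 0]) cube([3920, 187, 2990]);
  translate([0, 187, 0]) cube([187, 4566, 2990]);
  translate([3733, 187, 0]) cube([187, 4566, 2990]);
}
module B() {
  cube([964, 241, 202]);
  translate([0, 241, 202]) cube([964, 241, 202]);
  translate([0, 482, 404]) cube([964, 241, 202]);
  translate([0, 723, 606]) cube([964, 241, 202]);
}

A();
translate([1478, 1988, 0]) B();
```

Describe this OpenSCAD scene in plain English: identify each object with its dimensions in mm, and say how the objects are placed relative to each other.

A is the wall frame of a small rectangular building: four walls, each 2990 mm tall and 187 mm thick, enclosing a footprint 3920 mm (x) by 4940 mm (y) outside-to-outside, with no floor or roof. The front and back walls (the −y and +y sides) span the full width; the two side walls fit between them.

B is a straight staircase of 4 solid steps. Each step is 964 mm wide (x), 241 mm deep (y, the going) and 202 mm tall (the rise). The first step rests on the floor; each subsequent step sits one going further in +y and one rise higher in +z, directly behind and above the previous step with no overlap.

The staircase sits inside the house frame, centred.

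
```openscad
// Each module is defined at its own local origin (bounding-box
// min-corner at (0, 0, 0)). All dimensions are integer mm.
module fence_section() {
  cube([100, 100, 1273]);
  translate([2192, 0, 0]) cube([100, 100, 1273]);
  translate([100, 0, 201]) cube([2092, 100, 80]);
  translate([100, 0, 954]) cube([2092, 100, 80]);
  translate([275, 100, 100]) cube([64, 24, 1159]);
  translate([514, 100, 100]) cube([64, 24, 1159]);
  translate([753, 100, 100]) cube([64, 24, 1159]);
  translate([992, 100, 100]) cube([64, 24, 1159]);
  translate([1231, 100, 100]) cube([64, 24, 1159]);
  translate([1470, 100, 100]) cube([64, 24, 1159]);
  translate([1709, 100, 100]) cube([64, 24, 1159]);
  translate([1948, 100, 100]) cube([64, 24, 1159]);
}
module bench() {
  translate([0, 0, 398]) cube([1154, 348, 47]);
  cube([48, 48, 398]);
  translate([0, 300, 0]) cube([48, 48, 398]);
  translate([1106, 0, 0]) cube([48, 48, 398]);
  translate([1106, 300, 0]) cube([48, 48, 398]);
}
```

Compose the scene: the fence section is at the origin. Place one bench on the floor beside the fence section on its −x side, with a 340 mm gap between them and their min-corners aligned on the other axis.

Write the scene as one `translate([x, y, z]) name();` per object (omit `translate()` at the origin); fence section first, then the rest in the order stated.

fence_section();
translate([-1494, 0, 0]) bench();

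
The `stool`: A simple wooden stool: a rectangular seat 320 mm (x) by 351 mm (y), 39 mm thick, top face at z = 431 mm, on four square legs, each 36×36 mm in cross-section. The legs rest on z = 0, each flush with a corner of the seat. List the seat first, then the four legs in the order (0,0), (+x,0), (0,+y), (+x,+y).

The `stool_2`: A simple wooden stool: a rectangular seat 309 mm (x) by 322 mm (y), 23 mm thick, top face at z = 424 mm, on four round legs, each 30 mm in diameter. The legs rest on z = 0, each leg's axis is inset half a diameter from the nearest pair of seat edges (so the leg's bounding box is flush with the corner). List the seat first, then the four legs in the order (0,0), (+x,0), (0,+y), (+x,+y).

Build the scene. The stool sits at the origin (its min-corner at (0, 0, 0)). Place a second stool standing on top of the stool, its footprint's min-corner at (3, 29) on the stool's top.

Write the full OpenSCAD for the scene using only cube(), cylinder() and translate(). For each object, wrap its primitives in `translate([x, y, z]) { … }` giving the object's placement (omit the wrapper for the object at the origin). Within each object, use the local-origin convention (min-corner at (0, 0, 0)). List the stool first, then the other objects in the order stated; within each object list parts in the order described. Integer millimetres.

translate([0, 0, 392]) cube([320, 351, 39]);
cube([36, 36, 392]);
translate([284, 0, 0]) cube([36, 36, 392]);
translate([0, 315, 0]) cube([36, 36, 392]);
translate([284, 315, 0]) cube([36, 36, 392]);
translate([3, 29, 431]) {
  translate([0, 0, 401]) cube([309, 322, 23]);
  translate([15, 15, 0]) cylinder(h = 401, r = 15);
  translate([294, 15, 0]) cylinder(h = 401, r = 15);
  translate([15, 307, 0]) cylinder(h = 401, r = 15);
  translate([294, 307, 0]) cylinder(h = 401, r = 15);
}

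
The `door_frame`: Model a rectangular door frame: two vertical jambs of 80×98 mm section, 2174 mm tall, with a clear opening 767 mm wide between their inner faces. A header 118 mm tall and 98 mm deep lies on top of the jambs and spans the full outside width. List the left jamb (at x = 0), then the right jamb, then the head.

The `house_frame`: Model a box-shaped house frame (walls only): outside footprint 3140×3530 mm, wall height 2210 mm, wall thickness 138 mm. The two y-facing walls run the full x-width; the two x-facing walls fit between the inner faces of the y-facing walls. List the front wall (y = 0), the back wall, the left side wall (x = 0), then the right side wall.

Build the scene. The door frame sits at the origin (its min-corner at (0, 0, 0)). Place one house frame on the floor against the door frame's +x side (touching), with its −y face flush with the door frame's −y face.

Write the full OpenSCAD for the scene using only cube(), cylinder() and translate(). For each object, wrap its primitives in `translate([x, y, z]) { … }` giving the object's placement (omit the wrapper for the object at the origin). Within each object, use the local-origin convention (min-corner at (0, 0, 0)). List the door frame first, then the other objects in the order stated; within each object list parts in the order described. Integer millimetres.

cube([80, 98, 2174]);
translate([847, 0, 0]) cube([80, 98, 2174]);
translate([0, 0, 2174]) cube([927, 98, 118]);
translate([927, 0, 0]) {
  cube([3140, 138, 2210]);
  translate([0, 3392, 0]) cube([3140, 138, 2210]);
  translate([0, 138, 0]) cube([138, 3254, 2210]);
  translate([3002, 138, 0]) cube([138, 3254, 2210]);
}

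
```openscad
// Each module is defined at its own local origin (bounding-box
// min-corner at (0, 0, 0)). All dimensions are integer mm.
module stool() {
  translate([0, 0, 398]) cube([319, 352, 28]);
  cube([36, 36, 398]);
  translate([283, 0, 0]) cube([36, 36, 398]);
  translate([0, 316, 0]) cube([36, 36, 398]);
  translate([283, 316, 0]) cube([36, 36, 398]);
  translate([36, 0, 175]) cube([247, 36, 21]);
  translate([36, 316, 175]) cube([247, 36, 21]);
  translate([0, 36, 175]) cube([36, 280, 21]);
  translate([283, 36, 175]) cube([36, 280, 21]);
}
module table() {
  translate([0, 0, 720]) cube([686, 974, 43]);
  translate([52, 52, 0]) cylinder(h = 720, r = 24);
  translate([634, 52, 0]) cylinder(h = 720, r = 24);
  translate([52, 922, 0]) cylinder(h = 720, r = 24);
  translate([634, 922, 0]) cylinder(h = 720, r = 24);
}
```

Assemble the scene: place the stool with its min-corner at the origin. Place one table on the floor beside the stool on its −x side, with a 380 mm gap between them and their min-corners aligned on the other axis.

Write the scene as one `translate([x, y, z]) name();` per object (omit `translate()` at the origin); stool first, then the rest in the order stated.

stool();
translate([-1066, 0, 0]) table();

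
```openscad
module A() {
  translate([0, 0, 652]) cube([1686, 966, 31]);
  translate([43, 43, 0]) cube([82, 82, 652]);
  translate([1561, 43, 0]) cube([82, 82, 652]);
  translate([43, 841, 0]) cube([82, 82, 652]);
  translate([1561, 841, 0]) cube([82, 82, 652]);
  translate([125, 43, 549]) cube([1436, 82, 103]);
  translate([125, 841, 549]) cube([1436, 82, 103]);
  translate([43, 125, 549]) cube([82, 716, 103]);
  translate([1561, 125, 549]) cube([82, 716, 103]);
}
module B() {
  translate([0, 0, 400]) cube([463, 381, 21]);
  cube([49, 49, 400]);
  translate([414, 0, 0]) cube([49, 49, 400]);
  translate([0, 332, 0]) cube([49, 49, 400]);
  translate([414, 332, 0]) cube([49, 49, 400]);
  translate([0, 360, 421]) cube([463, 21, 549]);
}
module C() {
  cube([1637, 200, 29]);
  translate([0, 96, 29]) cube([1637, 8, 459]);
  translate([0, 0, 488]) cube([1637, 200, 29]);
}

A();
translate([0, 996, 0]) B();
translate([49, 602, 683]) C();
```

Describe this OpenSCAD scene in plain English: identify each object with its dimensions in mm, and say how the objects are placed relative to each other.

A is a rectangular dining table. The top is 1686×966×31 mm with its upper surface at z = 683 mm. It stands on four 82×82 mm square legs, each inset 43 mm from the nearest pair of top edges, running from the floor to the underside of the top. Four apron rails, 82 mm thick and 103 mm tall, run between adjacent legs with their top edges flush with the underside of the top and their outer faces flush with the legs' outer faces.

B is a chair: 463×381 mm seat, 21 mm thick, top at z = 421 mm, on four 49 mm square corner legs flush with the seat edges. A 21 mm thick backrest slab spans the full seat width, extending 549 mm above the seat top, its back face flush with the seat's +y edge.

C is an I-beam lying along x, 1637 mm long. Overall section height 517 mm. Two flanges 200 mm wide (y) and 29 mm thick, one on the floor and one at the top; a web 8 mm thick runs between them, centred on the flange width.

The chair is on the floor beside the table on its +y side. The I-beam is on top of the table.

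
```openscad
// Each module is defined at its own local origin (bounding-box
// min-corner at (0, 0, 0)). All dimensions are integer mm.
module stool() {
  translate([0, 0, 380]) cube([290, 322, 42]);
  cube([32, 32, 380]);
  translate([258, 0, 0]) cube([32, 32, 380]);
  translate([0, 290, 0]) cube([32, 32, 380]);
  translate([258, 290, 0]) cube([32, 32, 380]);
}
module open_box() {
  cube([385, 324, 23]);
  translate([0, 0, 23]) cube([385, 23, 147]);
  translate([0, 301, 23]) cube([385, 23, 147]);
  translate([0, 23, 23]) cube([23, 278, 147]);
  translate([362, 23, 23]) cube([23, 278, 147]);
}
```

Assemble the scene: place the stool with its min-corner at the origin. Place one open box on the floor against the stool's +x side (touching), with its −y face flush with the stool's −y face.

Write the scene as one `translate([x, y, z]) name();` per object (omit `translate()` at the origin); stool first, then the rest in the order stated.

stool();
translate([290, 0, 0]) open_box();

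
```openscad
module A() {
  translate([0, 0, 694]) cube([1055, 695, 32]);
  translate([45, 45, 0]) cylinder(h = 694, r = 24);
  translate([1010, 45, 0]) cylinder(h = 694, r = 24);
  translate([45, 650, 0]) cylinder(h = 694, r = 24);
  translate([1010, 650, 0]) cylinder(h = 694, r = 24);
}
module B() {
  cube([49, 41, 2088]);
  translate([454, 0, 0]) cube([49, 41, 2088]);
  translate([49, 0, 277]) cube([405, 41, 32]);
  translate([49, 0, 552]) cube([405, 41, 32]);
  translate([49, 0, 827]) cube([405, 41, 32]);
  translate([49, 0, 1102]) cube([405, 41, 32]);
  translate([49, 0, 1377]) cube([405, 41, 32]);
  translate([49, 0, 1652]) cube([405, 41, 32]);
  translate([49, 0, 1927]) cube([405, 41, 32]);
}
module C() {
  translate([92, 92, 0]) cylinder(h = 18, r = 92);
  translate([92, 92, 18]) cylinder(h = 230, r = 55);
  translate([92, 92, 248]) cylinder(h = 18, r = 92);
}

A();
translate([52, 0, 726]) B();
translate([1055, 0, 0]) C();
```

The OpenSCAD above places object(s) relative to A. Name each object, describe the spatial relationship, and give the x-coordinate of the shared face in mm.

The table's +x face and the spool's −x face are both at x = 1055 mm.

A is a table. B is a ladder. C is a spool. The ladder is on top of the table. The spool is against the table's +x side, with their −y faces flush. The x-coordinate of the shared face is 1055 mm.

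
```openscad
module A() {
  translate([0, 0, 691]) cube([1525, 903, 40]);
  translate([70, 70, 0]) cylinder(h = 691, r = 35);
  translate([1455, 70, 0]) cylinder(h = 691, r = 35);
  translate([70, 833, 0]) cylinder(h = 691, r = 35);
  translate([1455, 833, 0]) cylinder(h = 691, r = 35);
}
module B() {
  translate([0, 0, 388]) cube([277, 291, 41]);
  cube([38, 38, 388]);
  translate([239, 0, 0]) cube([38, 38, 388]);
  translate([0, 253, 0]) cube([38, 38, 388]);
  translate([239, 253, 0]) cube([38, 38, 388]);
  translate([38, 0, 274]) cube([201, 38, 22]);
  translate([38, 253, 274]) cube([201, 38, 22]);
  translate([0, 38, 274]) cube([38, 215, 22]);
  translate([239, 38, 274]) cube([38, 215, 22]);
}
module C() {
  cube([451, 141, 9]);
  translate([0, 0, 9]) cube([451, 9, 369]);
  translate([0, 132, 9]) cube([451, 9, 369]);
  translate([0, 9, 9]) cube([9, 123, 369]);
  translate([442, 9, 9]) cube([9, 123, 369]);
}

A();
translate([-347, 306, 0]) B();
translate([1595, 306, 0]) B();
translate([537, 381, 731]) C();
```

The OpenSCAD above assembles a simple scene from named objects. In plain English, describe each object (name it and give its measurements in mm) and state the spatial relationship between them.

A is a table with a 1525×903 mm rectangular top, 40 mm thick, top surface at z = 731 mm, supported by four round legs of 70 mm diameter, each leg's bounding box inset 35 mm from the nearest pair of top edges, running from the floor.

B is a four-legged stool. The seat is a 277×291×41 mm slab whose top surface is at z = 429 mm; four square legs, each 38×38 mm in cross-section, run from the floor (z = 0) to the underside of the seat, each flush with a corner of the seat. Four stretchers, 38 mm wide and 22 mm tall, connect adjacent legs with their undersides at z = 274 mm, each running between the inner faces of the legs it joins and aligned with the legs' outer faces on the other axis.

C is an open-topped rectangular box: outside dimensions 451×141×378 mm, with a uniform wall and base thickness of 9 mm. The base is a full 451×141 slab on the floor; four walls sit on top of the base. The front and back walls (the −y and +y sides) span the full width; the two side walls fit between them.

Two stools sit around the table at the −x, +x sides. The open box is on top of the table, centred.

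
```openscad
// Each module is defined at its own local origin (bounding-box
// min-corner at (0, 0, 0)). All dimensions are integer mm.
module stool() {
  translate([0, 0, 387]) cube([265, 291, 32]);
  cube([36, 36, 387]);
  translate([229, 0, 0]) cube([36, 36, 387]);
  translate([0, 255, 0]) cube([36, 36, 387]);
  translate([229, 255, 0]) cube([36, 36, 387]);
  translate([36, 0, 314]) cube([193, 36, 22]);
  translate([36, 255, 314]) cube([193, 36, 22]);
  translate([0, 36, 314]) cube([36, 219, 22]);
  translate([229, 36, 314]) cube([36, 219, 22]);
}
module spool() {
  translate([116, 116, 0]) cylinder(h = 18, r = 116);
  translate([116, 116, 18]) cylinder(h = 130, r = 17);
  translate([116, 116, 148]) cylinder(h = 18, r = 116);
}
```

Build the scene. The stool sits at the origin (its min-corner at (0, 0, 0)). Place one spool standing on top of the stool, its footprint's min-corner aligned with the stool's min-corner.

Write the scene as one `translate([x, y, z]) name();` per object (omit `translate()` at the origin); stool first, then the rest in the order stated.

stool();
translate([0, 0, 419]) spool();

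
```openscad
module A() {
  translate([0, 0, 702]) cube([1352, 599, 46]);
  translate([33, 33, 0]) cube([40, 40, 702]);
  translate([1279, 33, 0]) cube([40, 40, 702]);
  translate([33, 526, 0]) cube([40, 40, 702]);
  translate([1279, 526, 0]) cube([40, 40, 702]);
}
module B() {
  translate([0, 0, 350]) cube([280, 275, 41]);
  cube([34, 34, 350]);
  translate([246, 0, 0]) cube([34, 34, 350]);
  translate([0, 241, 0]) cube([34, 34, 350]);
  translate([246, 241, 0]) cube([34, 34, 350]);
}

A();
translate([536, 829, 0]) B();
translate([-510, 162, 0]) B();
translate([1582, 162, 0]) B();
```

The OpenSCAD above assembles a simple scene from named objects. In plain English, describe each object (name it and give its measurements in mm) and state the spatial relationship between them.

A is a table with a 1352×599 mm rectangular top, 46 mm thick, top surface at z = 748 mm, supported by four 40×40 mm square legs, each inset 33 mm from the nearest pair of top edges, running from the floor.

B is a four-legged stool. The seat is a 280×275×41 mm slab whose top surface is at z = 391 mm; four square legs, each 34×34 mm in cross-section, run from the floor (z = 0) to the underside of the seat, each flush with a corner of the seat.

Three stools sit around the table at the +y, −x, +x sides.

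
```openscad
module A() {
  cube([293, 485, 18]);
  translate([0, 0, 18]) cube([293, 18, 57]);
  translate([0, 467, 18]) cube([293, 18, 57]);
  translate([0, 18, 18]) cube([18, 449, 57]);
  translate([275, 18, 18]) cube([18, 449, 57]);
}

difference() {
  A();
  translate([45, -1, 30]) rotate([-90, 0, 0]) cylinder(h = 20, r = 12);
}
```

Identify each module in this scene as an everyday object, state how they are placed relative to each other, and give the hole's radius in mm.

A is an open box. The open box has a circular hole through its front wall. The hole's radius is 12 mm.

The subtracted cylinder has r = 12 mm.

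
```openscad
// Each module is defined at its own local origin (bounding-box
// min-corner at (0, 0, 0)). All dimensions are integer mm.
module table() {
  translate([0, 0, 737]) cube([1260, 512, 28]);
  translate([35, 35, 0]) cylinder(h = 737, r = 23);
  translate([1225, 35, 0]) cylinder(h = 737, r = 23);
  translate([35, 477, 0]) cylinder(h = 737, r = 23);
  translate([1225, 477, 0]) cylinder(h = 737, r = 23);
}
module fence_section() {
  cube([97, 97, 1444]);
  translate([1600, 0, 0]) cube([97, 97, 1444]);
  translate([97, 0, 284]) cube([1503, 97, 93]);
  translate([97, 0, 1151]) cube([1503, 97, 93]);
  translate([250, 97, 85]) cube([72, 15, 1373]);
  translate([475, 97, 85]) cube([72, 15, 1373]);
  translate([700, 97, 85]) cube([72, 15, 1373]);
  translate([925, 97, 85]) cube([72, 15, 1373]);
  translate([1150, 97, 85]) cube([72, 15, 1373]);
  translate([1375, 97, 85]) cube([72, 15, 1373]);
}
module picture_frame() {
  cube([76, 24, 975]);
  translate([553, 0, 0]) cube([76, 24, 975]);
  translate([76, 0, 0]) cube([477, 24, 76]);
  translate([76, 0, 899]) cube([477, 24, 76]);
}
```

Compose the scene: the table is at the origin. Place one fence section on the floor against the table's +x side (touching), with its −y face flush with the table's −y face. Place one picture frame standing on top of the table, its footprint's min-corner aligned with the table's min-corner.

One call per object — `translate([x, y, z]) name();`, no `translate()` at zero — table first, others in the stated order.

table();
translate([1260, 0, 0]) fence_section();
translate([0, 0, 765]) picture_frame();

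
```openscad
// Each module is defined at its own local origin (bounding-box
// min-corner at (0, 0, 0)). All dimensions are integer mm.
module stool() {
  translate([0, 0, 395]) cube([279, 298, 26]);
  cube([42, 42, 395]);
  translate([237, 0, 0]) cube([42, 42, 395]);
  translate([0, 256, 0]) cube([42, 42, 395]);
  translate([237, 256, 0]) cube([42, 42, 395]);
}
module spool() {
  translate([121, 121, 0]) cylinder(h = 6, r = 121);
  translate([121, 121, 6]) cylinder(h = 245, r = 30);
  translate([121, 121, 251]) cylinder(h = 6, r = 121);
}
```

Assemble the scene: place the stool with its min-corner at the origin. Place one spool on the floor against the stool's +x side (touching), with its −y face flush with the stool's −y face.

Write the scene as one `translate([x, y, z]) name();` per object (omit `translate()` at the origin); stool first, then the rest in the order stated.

stool();
translate([279, 0, 0]) spool();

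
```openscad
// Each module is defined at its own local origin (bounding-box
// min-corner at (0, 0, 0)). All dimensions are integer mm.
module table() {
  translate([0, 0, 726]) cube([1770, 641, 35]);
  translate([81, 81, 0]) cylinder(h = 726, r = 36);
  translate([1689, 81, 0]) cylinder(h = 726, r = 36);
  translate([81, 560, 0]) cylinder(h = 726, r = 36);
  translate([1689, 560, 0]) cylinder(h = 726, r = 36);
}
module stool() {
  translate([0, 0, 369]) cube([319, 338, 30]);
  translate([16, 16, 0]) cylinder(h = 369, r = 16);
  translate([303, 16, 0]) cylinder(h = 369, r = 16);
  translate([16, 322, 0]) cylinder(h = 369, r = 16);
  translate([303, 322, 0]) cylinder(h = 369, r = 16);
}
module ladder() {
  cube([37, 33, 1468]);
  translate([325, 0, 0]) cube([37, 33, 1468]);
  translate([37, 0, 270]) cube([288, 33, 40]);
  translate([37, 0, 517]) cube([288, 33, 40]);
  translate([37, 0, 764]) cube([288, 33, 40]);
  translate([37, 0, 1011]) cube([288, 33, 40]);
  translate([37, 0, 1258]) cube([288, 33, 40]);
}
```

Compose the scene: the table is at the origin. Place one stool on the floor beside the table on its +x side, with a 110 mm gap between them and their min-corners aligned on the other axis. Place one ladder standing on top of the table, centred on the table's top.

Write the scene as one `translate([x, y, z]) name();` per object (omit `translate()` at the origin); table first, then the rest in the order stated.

table();
translate([1880, 0, 0]) stool();
translate([704, 304, 761]) ladder();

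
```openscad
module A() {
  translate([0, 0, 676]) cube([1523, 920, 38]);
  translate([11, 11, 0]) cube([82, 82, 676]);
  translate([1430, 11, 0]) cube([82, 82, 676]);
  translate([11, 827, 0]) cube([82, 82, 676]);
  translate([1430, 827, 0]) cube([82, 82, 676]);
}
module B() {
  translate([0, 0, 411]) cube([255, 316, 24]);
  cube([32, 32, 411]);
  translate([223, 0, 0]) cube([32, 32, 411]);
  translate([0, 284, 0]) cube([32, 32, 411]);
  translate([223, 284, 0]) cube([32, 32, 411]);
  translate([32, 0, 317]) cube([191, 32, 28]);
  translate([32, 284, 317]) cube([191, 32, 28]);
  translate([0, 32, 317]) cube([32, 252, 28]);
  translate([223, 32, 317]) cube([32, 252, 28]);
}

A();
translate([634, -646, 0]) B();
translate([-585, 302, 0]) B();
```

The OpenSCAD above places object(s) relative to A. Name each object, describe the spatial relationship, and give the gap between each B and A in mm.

A is a table. B is a stool. Two stools sit around the table at the −y, −x sides. The gap between each stool and the table is 330 mm.

Each stool's nearest face is 330 mm from the table's bounding box.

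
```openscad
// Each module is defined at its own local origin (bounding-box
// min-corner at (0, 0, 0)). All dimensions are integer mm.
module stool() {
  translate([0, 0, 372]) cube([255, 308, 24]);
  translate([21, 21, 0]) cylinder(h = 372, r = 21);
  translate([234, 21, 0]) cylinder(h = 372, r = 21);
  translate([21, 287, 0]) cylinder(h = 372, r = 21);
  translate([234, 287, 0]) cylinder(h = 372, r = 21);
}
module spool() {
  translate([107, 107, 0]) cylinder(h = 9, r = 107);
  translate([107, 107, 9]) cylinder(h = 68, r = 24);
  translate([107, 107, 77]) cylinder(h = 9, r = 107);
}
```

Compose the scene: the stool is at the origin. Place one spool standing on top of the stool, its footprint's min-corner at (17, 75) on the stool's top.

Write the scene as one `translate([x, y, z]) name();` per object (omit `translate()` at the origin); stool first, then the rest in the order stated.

stool();
translate([17, 75, 396]) spool();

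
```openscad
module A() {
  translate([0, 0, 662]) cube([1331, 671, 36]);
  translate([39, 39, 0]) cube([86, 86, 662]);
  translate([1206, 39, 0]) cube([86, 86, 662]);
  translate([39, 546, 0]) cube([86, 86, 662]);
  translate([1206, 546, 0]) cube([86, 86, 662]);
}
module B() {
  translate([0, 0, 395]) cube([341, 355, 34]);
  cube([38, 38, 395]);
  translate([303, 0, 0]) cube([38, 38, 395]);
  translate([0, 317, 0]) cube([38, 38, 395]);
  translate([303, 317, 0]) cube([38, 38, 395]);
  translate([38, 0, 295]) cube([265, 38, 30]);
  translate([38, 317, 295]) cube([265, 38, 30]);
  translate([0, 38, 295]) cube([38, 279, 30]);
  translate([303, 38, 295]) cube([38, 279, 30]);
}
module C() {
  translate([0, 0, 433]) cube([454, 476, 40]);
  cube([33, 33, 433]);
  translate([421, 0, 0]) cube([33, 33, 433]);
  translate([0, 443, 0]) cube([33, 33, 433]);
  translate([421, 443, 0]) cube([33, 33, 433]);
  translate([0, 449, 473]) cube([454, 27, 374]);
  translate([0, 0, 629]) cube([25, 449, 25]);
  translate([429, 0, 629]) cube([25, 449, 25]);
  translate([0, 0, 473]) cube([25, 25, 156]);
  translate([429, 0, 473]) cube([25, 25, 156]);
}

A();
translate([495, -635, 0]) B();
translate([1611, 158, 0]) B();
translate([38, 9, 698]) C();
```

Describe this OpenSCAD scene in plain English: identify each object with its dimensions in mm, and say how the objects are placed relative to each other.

A is a table: top 1331 mm (x) × 671 mm (y), 36 mm thick, upper face at z = 698 mm, on four 86×86 mm square legs, each inset 39 mm from the nearest pair of top edges, running from z = 0 to the bottom of the top.

B is a four-legged stool. The seat is 341×355 mm, 34 mm thick, top at z = 429 mm. It stands on four square legs, each 38×38 mm in cross-section, from z = 0 to the seat underside, each flush with a corner of the seat. Four stretchers, 38 mm wide and 30 mm tall, connect adjacent legs with their undersides at z = 295 mm, each running between the inner faces of the legs it joins and aligned with the legs' outer faces on the other axis.

C is a chair: 454×476 mm seat, 40 mm thick, top at z = 473 mm, on four 33 mm square corner legs flush with the seat edges. A 27 mm thick backrest slab spans the full seat width, extending 374 mm above the seat top, its back face flush with the seat's +y edge. Two armrests of 25×25 mm section run along each side from the seat's front edge to the front of the backrest, top faces 181 mm above the seat top and outer faces flush with the seat's x-edges; a 25×25 mm post under the front of each armrest stands on the seat at the front corner.

Two stools sit around the table at the −y, +x sides. The chair is on top of the table.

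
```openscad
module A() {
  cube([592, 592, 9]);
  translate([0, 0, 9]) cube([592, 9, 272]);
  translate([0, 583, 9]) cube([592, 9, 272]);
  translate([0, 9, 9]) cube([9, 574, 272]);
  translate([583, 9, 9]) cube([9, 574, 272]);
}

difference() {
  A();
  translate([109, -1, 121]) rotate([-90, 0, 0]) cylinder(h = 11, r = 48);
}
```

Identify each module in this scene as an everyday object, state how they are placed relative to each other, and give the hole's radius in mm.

The subtracted cylinder has r = 48 mm.

A is an open box. The open box has a circular hole through its front wall. The hole's radius is 48 mm.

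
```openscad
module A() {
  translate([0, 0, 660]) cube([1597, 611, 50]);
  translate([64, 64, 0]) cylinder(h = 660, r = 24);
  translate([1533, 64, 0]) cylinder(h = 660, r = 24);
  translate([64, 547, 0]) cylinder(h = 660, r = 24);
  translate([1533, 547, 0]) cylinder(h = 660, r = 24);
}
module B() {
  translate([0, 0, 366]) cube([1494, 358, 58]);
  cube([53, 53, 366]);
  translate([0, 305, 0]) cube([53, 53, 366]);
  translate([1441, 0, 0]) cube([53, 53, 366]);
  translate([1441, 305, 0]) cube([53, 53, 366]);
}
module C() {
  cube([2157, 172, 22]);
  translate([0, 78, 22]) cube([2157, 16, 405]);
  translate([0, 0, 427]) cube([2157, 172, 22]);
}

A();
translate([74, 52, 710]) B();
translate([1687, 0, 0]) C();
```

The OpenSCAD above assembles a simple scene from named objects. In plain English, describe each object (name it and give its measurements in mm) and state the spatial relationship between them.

A is a rectangular dining table. The top is 1597×611×50 mm with its upper surface at z = 710 mm. It stands on four round legs of 48 mm diameter, each leg's bounding box inset 40 mm from the nearest pair of top edges, running from the floor to the underside of the top.

B is a long wooden bench with a 1494 mm (x) × 358 mm (y) seat, 58 mm thick, its top surface 424 mm above the floor. Four 53 mm square legs at the seat corners, flush with the edges, run from z = 0 to the seat underside.

C is an I-beam lying along x, 2157 mm long. Overall section height 449 mm. Two flanges 172 mm wide (y) and 22 mm thick, one on the floor and one at the top; a web 16 mm thick runs between them, centred on the flange width.

The bench is on top of the table. The I-beam is on the floor beside the table on its +x side.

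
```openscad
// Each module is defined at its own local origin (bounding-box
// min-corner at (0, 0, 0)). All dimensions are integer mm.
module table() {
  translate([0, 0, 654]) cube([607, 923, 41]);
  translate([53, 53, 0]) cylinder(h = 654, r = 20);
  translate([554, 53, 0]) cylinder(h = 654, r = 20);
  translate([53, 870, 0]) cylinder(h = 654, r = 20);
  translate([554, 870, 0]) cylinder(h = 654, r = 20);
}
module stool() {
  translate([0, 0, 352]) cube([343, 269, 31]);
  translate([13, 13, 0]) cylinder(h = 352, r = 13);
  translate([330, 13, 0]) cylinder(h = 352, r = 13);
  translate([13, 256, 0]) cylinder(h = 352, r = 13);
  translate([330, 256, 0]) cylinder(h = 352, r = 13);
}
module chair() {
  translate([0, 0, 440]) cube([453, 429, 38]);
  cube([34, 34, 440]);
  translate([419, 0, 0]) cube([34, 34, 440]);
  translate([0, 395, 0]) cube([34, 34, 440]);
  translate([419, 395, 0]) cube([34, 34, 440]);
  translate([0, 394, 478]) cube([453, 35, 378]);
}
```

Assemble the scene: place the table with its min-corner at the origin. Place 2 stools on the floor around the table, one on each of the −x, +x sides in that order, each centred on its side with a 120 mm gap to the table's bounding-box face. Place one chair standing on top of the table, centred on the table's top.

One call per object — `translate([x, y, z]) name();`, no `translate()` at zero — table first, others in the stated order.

table();
translate([-463, 327, 0]) stool();
translate([727, 327, 0]) stool();
translate([77, 247, 695]) chair();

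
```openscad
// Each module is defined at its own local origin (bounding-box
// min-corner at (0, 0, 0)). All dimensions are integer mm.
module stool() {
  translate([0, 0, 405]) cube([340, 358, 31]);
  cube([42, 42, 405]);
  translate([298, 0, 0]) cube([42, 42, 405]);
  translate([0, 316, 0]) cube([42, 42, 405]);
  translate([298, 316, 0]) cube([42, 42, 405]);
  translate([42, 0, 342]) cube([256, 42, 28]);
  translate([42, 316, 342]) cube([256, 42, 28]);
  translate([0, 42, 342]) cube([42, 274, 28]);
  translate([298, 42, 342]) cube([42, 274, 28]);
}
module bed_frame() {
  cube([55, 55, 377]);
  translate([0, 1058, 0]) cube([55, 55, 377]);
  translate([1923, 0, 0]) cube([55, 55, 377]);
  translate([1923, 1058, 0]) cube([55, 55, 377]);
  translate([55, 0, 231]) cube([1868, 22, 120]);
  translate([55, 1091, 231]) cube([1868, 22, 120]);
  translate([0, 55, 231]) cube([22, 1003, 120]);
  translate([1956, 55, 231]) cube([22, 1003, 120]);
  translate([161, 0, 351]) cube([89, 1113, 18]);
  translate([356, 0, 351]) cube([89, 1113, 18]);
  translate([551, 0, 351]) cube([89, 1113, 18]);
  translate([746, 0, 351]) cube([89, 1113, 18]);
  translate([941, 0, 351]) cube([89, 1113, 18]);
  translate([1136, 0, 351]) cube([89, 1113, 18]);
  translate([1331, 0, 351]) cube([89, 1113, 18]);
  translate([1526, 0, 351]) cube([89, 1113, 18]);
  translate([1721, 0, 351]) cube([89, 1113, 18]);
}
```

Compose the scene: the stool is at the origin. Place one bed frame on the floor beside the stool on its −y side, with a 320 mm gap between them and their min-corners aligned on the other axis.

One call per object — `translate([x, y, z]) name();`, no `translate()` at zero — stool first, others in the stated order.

stool();
translate([0, -1433, 0]) bed_frame();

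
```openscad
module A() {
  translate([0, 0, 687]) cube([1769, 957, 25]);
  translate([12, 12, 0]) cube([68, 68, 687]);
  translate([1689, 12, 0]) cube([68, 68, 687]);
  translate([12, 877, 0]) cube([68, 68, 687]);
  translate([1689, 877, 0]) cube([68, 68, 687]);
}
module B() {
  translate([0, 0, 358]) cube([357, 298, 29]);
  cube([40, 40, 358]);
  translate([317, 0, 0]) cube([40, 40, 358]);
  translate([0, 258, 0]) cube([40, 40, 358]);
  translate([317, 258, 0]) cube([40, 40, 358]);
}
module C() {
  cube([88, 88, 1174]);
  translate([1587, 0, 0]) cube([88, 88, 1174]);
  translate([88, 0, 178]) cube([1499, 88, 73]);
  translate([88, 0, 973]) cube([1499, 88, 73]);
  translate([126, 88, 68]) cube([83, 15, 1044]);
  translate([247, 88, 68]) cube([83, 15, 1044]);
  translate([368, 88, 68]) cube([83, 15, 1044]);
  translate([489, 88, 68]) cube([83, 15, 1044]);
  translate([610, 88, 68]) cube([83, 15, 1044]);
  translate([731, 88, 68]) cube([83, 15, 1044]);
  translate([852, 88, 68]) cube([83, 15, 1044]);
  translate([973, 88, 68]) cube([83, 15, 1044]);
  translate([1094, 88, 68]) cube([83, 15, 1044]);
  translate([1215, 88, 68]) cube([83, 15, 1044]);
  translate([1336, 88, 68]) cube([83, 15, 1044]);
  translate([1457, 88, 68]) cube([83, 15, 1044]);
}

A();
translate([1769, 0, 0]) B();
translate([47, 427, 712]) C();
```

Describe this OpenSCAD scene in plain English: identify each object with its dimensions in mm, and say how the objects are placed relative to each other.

A is a rectangular dining table. The top is 1769×957×25 mm with its upper surface at z = 712 mm. It stands on four 68×68 mm square legs, each inset 12 mm from the nearest pair of top edges, running from the floor to the underside of the top.

B is a simple wooden stool: a rectangular seat 357 mm (x) by 298 mm (y), 29 mm thick, top face at z = 387 mm, on four square legs, each 40×40 mm in cross-section. The legs rest on z = 0, each flush with a corner of the seat.

C is a fence section. Two 88×88 mm posts, 1174 mm tall, stand on the floor with a clear span of 1499 mm between their inner faces. Two horizontal rails of 88×73 mm section span the gap between the posts with their undersides at z = 178 mm and z = 973 mm, flush with the posts' −y face. 12 pickets, each 83 mm wide, 15 mm thick and 1044 mm tall, are fixed to the +y face of the rails with their bottoms at z = 68 mm, evenly spaced across the span with equal gaps (rounded down to the nearest mm) at the −x end and between each pair — any rounding remainder accumulates at the +x end.

The stool is against the table's +x side, with their −y faces flush. The fence section is on top of the table, centred.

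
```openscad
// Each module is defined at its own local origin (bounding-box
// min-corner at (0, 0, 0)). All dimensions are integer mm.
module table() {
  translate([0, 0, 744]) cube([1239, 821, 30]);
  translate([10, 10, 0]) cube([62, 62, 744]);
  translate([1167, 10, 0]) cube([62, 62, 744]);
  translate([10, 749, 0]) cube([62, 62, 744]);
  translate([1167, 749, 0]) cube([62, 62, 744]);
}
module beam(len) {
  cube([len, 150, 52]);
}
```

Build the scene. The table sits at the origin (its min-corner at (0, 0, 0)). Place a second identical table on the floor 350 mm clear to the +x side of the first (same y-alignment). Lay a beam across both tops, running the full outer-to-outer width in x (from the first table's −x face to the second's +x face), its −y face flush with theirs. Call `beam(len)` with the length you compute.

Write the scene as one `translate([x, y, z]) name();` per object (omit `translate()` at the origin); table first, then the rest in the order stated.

table();
translate([1589, 0, 0]) table();
translate([0, 0, 774]) beam(2828);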